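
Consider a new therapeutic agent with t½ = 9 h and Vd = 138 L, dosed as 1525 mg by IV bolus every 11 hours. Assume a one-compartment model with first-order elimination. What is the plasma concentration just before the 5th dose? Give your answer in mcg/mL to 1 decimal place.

f = (1/2)^(τ/t½) = (1/2)^(11/9) ≈ 0.4286.
C₀ = D/Vd = 1525/138 ≈ 11.051 mcg/mL.
Before the 5th dose, 4 doses have been given. Superposition: Cmin = C₀·(f + f² + … + f^4).
≈ 11.051 × (0.4286 + 0.1837 + 0.0787 + 0.0337) ≈ 11.051 × 0.7247 ≈ 8.009 mcg/mL.

8.0 mcg/mL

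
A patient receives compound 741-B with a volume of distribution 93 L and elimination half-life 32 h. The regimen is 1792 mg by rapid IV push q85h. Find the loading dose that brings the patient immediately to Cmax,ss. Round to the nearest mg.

f = (1/2)^(85/32) ≈ 0.158631; accumulation ratio R = 1/(1−f) ≈ 1.18854.
Loading dose to hit Cmax,ss on first dose: D_load = D_maint·R ≈ 1792 × 1.18854 ≈ 2129.86 mg.

2130 mg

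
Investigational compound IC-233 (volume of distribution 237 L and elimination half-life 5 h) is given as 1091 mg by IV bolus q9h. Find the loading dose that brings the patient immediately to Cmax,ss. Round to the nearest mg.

f = (1/2)^(9/5) ≈ 0.287175; accumulation ratio R = 1/(1−f) ≈ 1.40287.
Loading dose to hit Cmax,ss on first dose: D_load = D_maint·R ≈ 1091 × 1.40287 ≈ 1530.53 mg.

1531 mg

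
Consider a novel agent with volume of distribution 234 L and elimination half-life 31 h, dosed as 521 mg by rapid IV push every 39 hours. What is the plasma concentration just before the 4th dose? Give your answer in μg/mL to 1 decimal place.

f = (1/2)^(τ/t½) = (1/2)^(39/31) ≈ 0.4181.
C₀ = D/Vd = 521/234 ≈ 2.226 μg/mL.
Before the 4th dose, 3 doses have been given. Superposition: Cmin = C₀·(f + f² + … + f^3).
≈ 2.226 × (0.4181 + 0.1748 + 0.0731) ≈ 2.226 × 0.6660 ≈ 1.483 μg/mL.

1.5 μg/mL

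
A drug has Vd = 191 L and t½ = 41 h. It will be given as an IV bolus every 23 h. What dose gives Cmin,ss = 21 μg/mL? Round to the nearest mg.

1906 mg

τ/t½ = 23/41 ≈ 0.56098, so f = (1/2)^(23/41) ≈ 0.677844.
Cmin,ss = (D/Vd)·f/(1−f), so D = Cmin,ss·Vd·(1−f)/f.
D = 21 × 191 × (1−f)/f ≈ 21 × 191 × 0.47527 ≈ 1906.31 mg.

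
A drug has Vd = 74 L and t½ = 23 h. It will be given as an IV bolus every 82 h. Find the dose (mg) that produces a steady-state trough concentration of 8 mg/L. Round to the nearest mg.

6415 mg

τ/t½ = 82/23 ≈ 3.5652, so f = (1/2)^(82/23) ≈ 0.084482.
Cmin,ss = (D/Vd)·f/(1−f), so D = Cmin,ss·Vd·(1−f)/f.
D = 8 × 74 × (1−f)/f ≈ 8 × 74 × 10.83684 ≈ 6415.41 mg.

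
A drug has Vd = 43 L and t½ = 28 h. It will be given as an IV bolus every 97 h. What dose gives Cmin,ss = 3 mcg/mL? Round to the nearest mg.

τ/t½ = 97/28 ≈ 3.4643, so f = (1/2)^(97/28) ≈ 0.090604.
Cmin,ss = (D/Vd)·f/(1−f), so D = Cmin,ss·Vd·(1−f)/f.
D = 3 × 43 × (1−f)/f ≈ 3 × 43 × 10.03704 ≈ 1294.78 mg.

1295 mg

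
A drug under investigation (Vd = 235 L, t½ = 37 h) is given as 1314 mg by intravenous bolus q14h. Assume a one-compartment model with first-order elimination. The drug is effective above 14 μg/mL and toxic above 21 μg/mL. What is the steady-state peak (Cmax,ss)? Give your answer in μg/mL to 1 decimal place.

τ/t½ = 14/37 ≈ 0.37838, so fraction remaining f = (1/2)^(14/37) ≈ 0.7693.
Accumulation ratio R = 1/(1 − f) ≈ 1/0.2307 ≈ 4.3346.
Single-dose peak C₀ = D/Vd = 1314/235 ≈ 5.591 μg/mL.
Cmax,ss = C₀/(1 − f) ≈ 5.591/0.2307 ≈ 24.235 μg/mL.
Peak 24.2 μg/mL vs MTC 21 μg/mL: exceeds toxic threshold.

24.2 μg/mL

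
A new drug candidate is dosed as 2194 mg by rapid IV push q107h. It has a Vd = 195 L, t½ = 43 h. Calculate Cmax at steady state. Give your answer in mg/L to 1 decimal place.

Over one 107-h interval, 107/43 ≈ 2.4884 half-lives elapse, leaving f ≈ 0.1782 of each dose.
Accumulation ratio R = 1/(1 − f) ≈ 1/0.8218 ≈ 1.2168.
Single-dose peak C₀ = D/Vd = 2194/195 ≈ 11.251 mg/L.
Cmax,ss = C₀/(1 − f) ≈ 11.251/0.8218 ≈ 13.691 mg/L.

13.7 mg/L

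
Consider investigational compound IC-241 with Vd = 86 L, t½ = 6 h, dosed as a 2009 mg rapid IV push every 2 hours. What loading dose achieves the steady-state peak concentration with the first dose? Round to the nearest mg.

9738 mg

f = (1/2)^(2/6) ≈ 0.793701; accumulation ratio R = 1/(1−f) ≈ 4.84733.
Loading dose to hit Cmax,ss on first dose: D_load = D_maint·R ≈ 2009 × 4.84733 ≈ 9738.29 mg.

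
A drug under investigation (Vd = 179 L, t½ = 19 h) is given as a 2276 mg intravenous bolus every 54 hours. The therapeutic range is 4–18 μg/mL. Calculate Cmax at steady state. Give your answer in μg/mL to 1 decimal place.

Over one 54-h interval, 54/19 ≈ 2.8421 half-lives elapse, leaving f ≈ 0.1395 of each dose.
At steady state, accumulation factor R = 1/(1 − e^(−kτ)) ≈ 1.1621.
Each bolus raises the concentration by D/Vd = 2276/179 ≈ 12.715 μg/mL.
Cmax,ss = C₀/(1 − f) ≈ 12.715/0.8605 ≈ 14.776 μg/mL.
Peak 14.8 μg/mL vs MTC 18 μg/mL: below toxic threshold.

14.8 μg/mL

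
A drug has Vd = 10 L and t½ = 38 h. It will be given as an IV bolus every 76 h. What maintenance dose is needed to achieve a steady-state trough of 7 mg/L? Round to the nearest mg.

210 mg

τ/t½ = 76/38 ≈ 2, so f = (1/2)^(76/38) ≈ 0.250000.
Cmin,ss = (D/Vd)·f/(1−f), so D = Cmin,ss·Vd·(1−f)/f.
D = 7 × 10 × (1−f)/f ≈ 7 × 10 × 3.00000 ≈ 210.00 mg.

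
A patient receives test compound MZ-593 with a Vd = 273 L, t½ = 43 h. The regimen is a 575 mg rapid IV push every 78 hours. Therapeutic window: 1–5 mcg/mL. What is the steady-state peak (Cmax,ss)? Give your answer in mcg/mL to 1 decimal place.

Over one 78-h interval, 78/43 ≈ 1.814 half-lives elapse, leaving f ≈ 0.2844 of each dose.
At steady state, accumulation factor R = 1/(1 − e^(−kτ)) ≈ 1.3974.
Each bolus raises the concentration by D/Vd = 575/273 ≈ 2.106 mcg/mL.
Steady-state peak Cmax,ss = C₀·R ≈ 2.106 × 1.3974 ≈ 2.943 mcg/mL.
Peak 2.9 mcg/mL vs MTC 5 mcg/mL: below toxic threshold.

2.9 mcg/mL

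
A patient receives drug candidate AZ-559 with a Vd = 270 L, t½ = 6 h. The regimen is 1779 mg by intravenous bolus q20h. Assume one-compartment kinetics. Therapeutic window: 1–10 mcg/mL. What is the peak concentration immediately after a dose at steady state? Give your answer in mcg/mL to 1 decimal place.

7.3 mcg/mL

Over one 20-h interval, 20/6 ≈ 3.3333 half-lives elapse, leaving f ≈ 0.0992 of each dose.
Accumulation ratio R = 1/(1 − f) ≈ 1/0.9008 ≈ 1.1101.
Each bolus raises the concentration by D/Vd = 1779/270 ≈ 6.589 mcg/mL.
Steady-state peak Cmax,ss = C₀·R ≈ 6.589 × 1.1101 ≈ 7.314 mcg/mL.
Peak 7.3 mcg/mL vs MTC 10 mcg/mL: below toxic threshold.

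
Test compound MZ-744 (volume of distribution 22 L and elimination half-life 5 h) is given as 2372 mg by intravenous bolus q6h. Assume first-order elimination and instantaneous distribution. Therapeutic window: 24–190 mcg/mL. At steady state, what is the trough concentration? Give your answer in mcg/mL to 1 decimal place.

Over one 6-h interval, 6/5 ≈ 1.2 half-lives elapse, leaving f ≈ 0.4353 of each dose.
Single-dose peak C₀ = D/Vd = 2372/22 ≈ 107.818 mcg/mL.
Steady-state trough Cmin,ss = C₀·f/(1−f) ≈ 107.818 × 0.4353/0.5647 ≈ 83.112 mcg/mL.
Trough 83.1 mcg/mL vs MEC 24 mcg/mL: adequate.

83.1 mcg/mL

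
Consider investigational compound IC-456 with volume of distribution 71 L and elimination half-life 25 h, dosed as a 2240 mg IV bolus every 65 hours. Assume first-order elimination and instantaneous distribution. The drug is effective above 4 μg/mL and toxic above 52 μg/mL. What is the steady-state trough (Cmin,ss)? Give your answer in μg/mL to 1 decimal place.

τ/t½ = 65/25 ≈ 2.6, so fraction remaining f = (1/2)^(65/25) ≈ 0.1649.
Accumulation ratio R = 1/(1 − f) ≈ 1/0.8351 ≈ 1.1975.
Single-dose peak C₀ = D/Vd = 2240/71 ≈ 31.549 μg/mL.
Cmax,ss = C₀/(1 − f) ≈ 31.549/0.8351 ≈ 37.779 μg/mL.
Steady-state trough Cmin,ss = Cmax,ss·f ≈ 37.779 × 0.1649 ≈ 6.230 μg/mL.
Trough 6.2 μg/mL vs MEC 4 μg/mL: adequate.

6.2 μg/mL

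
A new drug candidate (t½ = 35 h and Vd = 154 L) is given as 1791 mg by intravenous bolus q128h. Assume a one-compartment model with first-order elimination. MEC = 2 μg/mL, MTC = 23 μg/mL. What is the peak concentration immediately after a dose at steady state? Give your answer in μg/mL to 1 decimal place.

Over one 128-h interval, 128/35 ≈ 3.6571 half-lives elapse, leaving f ≈ 0.0793 of each dose.
At steady state, accumulation factor R = 1/(1 − e^(−kτ)) ≈ 1.0861.
Each bolus raises the concentration by D/Vd = 1791/154 ≈ 11.630 μg/mL.
Steady-state peak Cmax,ss = C₀·R ≈ 11.630 × 1.0861 ≈ 12.631 μg/mL.
Peak 12.6 μg/mL vs MTC 23 μg/mL: below toxic threshold.

12.6 μg/mL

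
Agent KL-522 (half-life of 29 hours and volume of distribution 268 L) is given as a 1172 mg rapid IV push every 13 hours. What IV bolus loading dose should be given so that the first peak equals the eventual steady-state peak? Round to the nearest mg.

f = (1/2)^(13/29) ≈ 0.732918; accumulation ratio R = 1/(1−f) ≈ 3.74417.
Loading dose to hit Cmax,ss on first dose: D_load = D_maint·R ≈ 1172 × 3.74417 ≈ 4388.17 mg.

4388 mg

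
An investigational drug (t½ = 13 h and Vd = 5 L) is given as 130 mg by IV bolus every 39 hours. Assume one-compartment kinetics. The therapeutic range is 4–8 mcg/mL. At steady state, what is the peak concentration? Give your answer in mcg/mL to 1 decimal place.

The dosing interval is 3 half-lives, so f = 2^(−3) = 0.125.
Accumulation ratio R = 1/(1 − f) = 1/0.875 = 8/7.
Single-dose peak C₀ = D/Vd = 130/5 = 26 mcg/mL.
Steady-state peak Cmax,ss = C₀·R = 26 × 8/7 ≈ 29.714 mcg/mL.
Peak 29.7 mcg/mL vs MTC 8 mcg/mL: exceeds toxic threshold.

29.7 mcg/mL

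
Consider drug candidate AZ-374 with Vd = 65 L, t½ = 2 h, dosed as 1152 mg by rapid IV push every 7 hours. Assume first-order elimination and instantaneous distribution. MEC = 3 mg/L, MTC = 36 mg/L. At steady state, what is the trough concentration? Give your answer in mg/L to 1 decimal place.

1.7 mg/L

Over one 7-h interval, 7/2 ≈ 3.5 half-lives elapse, leaving f ≈ 0.0884 of each dose.
At steady state, accumulation factor R = 1/(1 − e^(−kτ)) ≈ 1.0970.
Each bolus raises the concentration by D/Vd = 1152/65 ≈ 17.723 mg/L.
Steady-state peak Cmax,ss = C₀·R ≈ 17.723 × 1.0970 ≈ 19.442 mg/L.
Steady-state trough Cmin,ss = Cmax,ss·f ≈ 19.442 × 0.0884 ≈ 1.719 mg/L.
Trough 1.7 mg/L vs MEC 3 mg/L: subtherapeutic.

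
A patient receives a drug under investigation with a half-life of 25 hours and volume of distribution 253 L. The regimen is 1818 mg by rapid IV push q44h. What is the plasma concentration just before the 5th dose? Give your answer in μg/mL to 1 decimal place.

f = (1/2)^(τ/t½) = (1/2)^(44/25) ≈ 0.2952.
C₀ = D/Vd = 1818/253 ≈ 7.186 μg/mL.
Before the 5th dose, 4 doses have been given. Superposition: Cmin = C₀·(f + f² + … + f^4).
≈ 7.186 × (0.2952 + 0.0871 + 0.0257 + 0.0076) ≈ 7.186 × 0.4156 ≈ 2.987 μg/mL.

3.0 μg/mL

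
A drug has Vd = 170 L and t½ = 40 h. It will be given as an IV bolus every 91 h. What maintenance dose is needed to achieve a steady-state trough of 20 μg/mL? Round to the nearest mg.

τ/t½ = 91/40 ≈ 2.275, so f = (1/2)^(91/40) ≈ 0.206613.
Cmin,ss = (D/Vd)·f/(1−f), so D = Cmin,ss·Vd·(1−f)/f.
D = 20 × 170 × (1−f)/f ≈ 20 × 170 × 3.83997 ≈ 13055.90 mg.

13056 mg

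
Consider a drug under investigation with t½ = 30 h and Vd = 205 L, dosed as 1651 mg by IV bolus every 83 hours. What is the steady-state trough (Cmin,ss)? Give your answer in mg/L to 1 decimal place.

τ/t½ = 83/30 ≈ 2.7667, so fraction remaining f = (1/2)^(83/30) ≈ 0.1469.
Accumulation ratio R = 1/(1 − f) ≈ 1/0.8531 ≈ 1.1722.
Each bolus raises the concentration by D/Vd = 1651/205 ≈ 8.054 mg/L.
Steady-state peak Cmax,ss = C₀·R ≈ 8.054 × 1.1722 ≈ 9.441 mg/L.
One interval later, Cmin,ss = Cmax,ss·e^(−kτ) ≈ 9.441 × 0.1469 ≈ 1.387 mg/L.

1.4 mg/L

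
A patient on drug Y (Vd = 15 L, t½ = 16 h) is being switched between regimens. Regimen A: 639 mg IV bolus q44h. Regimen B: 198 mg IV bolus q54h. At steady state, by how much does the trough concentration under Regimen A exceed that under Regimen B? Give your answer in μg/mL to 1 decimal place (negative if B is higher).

6.0 μg/mL

Regimen A: f = (1/2)^(44/16) ≈ 0.1487; Cmin,ss = (639/15)·f/(1−f) ≈ 7.441 μg/mL.
Regimen B: f = (1/2)^(54/16) ≈ 0.0964; Cmin,ss = (198/15)·f/(1−f) ≈ 1.408 μg/mL.
Difference ≈ 7.441 − 1.408 ≈ 6.033 μg/mL.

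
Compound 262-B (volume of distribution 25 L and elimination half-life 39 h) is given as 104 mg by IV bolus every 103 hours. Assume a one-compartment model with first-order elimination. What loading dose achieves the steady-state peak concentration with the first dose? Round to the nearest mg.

f = (1/2)^(103/39) ≈ 0.160314; accumulation ratio R = 1/(1−f) ≈ 1.19092.
Loading dose to hit Cmax,ss on first dose: D_load = D_maint·R ≈ 104 × 1.19092 ≈ 123.86 mg.

124 mg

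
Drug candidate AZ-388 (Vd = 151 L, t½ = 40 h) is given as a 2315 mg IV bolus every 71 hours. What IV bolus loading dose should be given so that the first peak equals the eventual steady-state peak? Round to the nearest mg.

f = (1/2)^(71/40) ≈ 0.292194; accumulation ratio R = 1/(1−f) ≈ 1.41282.
Loading dose to hit Cmax,ss on first dose: D_load = D_maint·R ≈ 2315 × 1.41282 ≈ 3270.68 mg.

3271 mg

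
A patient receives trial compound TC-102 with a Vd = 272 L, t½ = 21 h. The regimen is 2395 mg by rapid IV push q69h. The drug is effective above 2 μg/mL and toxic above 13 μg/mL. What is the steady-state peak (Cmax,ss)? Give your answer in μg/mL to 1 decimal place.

Over one 69-h interval, 69/21 ≈ 3.2857 half-lives elapse, leaving f ≈ 0.1025 of each dose.
At steady state, accumulation factor R = 1/(1 − e^(−kτ)) ≈ 1.1142.
Single-dose peak C₀ = D/Vd = 2395/272 ≈ 8.805 μg/mL.
Cmax,ss = C₀/(1 − f) ≈ 8.805/0.8975 ≈ 9.811 μg/mL.
Peak 9.8 μg/mL vs MTC 13 μg/mL: below toxic threshold.

9.8 μg/mL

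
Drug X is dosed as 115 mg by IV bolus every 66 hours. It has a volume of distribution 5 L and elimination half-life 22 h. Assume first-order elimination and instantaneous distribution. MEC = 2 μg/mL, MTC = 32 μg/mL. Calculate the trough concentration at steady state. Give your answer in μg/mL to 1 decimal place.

3.3 μg/mL

τ = 66 h = 3 half-lives, so f = (1/2)^3 = 0.125.
Accumulation ratio R = 1/(1 − f) = 1/0.875 = 8/7.
Single-dose peak C₀ = D/Vd = 115/5 = 23 μg/mL.
Steady-state peak Cmax,ss = C₀·R = 23 × 8/7 ≈ 26.286 μg/mL.
Steady-state trough Cmin,ss = Cmax,ss·f ≈ 26.286 × 0.125 ≈ 3.286 μg/mL.
Trough 3.3 μg/mL vs MEC 2 μg/mL: adequate.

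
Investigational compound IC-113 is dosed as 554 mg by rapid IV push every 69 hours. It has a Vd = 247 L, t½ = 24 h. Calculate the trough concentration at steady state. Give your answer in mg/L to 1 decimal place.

0.4 mg/L

Over one 69-h interval, 69/24 ≈ 2.875 half-lives elapse, leaving f ≈ 0.1363 of each dose.
Accumulation ratio R = 1/(1 − f) ≈ 1/0.8637 ≈ 1.1578.
Single-dose peak C₀ = D/Vd = 554/247 ≈ 2.243 mg/L.
Steady-state peak Cmax,ss = C₀·R ≈ 2.243 × 1.1578 ≈ 2.597 mg/L.
Steady-state trough Cmin,ss = Cmax,ss·f ≈ 2.597 × 0.1363 ≈ 0.354 mg/L.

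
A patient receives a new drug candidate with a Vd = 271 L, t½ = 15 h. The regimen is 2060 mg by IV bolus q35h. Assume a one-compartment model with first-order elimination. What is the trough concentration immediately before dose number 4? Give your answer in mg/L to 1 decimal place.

1.9 mg/L

f = (1/2)^(τ/t½) = (1/2)^(35/15) ≈ 0.1984.
C₀ = D/Vd = 2060/271 ≈ 7.601 mg/L.
Before the 4th dose, 3 doses have been given. Superposition: Cmin = C₀·(f + f² + … + f^3).
≈ 7.601 × (0.1984 + 0.0394 + 0.0078) ≈ 7.601 × 0.2456 ≈ 1.867 mg/L.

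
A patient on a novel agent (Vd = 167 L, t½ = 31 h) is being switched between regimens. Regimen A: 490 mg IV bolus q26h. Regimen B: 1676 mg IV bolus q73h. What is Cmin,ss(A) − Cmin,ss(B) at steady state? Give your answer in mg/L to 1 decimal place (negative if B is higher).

1.3 mg/L

Regimen A: f = (1/2)^(26/31) ≈ 0.5591; Cmin,ss = (490/167)·f/(1−f) ≈ 3.721 mg/L.
Regimen B: f = (1/2)^(73/31) ≈ 0.1955; Cmin,ss = (1676/167)·f/(1−f) ≈ 2.439 mg/L.
Difference ≈ 3.721 − 2.439 ≈ 1.282 mg/L.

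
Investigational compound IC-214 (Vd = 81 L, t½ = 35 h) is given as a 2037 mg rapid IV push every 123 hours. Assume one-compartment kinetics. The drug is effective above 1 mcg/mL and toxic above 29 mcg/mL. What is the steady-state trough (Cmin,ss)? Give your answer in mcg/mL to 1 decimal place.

τ/t½ = 123/35 ≈ 3.5143, so fraction remaining f = (1/2)^(123/35) ≈ 0.0875.
Accumulation ratio R = 1/(1 − f) ≈ 1/0.9125 ≈ 1.0959.
Single-dose peak C₀ = D/Vd = 2037/81 ≈ 25.148 mcg/mL.
Cmax,ss = C₀/(1 − f) ≈ 25.148/0.9125 ≈ 27.559 mcg/mL.
Steady-state trough Cmin,ss = Cmax,ss·f ≈ 27.559 × 0.0875 ≈ 2.411 mcg/mL.
Trough 2.4 mcg/mL vs MEC 1 mcg/mL: adequate.

2.4 mcg/mL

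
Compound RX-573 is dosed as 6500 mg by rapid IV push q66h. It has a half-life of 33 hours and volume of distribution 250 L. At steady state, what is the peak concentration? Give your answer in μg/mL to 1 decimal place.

τ = 66 h = 2 half-lives, so f = (1/2)^2 = 0.25.
At steady state, R = 1/(1 − 0.25) = 4/3.
Single-dose peak C₀ = D/Vd = 6500/250 = 26 μg/mL.
Steady-state peak Cmax,ss = C₀·R = 26 × 4/3 ≈ 34.667 μg/mL.

34.7 μg/mL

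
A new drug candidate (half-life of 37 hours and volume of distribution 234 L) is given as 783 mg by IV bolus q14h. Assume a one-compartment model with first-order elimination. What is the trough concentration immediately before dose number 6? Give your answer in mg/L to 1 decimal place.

f = (1/2)^(τ/t½) = (1/2)^(14/37) ≈ 0.7693.
C₀ = D/Vd = 783/234 ≈ 3.346 mg/L.
Before the 6th dose, 5 doses have been given. Superposition: Cmin = C₀·(f + f² + … + f^5).
≈ 3.346 × (0.7693 + 0.5918 + 0.4553 + 0.3503 + 0.2695) ≈ 3.346 × 2.4362 ≈ 8.152 mg/L.

8.2 mg/L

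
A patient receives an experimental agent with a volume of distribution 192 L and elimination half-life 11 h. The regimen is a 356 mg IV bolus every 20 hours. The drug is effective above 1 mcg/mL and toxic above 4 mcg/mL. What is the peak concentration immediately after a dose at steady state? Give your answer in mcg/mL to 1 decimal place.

2.6 mcg/mL

τ/t½ = 20/11 ≈ 1.8182, so fraction remaining f = (1/2)^(20/11) ≈ 0.2836.
At steady state, accumulation factor R = 1/(1 − e^(−kτ)) ≈ 1.3959.
Single-dose peak C₀ = D/Vd = 356/192 ≈ 1.854 mcg/mL.
Steady-state peak Cmax,ss = C₀·R ≈ 1.854 × 1.3959 ≈ 2.588 mcg/mL.
Peak 2.6 mcg/mL vs MTC 4 mcg/mL: below toxic threshold.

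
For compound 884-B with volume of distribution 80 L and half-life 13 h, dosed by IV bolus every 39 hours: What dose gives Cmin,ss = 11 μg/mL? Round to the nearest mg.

τ/t½ = 39/13 ≈ 3, so f = (1/2)^(39/13) ≈ 0.125000.
Cmin,ss = (D/Vd)·f/(1−f), so D = Cmin,ss·Vd·(1−f)/f.
D = 11 × 80 × (1−f)/f ≈ 11 × 80 × 7.00000 ≈ 6160.00 mg.

6160 mg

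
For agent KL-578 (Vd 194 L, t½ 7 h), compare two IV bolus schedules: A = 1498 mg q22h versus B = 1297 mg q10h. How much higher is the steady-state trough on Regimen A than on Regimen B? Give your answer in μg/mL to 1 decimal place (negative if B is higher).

-3.0 μg/mL

Regimen A: f = (1/2)^(22/7) ≈ 0.1132; Cmin,ss = (1498/194)·f/(1−f) ≈ 0.986 μg/mL.
Regimen B: f = (1/2)^(10/7) ≈ 0.3715; Cmin,ss = (1297/194)·f/(1−f) ≈ 3.952 μg/mL.
Difference ≈ 0.986 − 3.952 ≈ -2.966 μg/mL.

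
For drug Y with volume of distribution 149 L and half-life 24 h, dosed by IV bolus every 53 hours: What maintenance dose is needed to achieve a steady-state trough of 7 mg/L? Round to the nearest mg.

τ/t½ = 53/24 ≈ 2.2083, so f = (1/2)^(53/24) ≈ 0.216384.
Cmin,ss = (D/Vd)·f/(1−f), so D = Cmin,ss·Vd·(1−f)/f.
D = 7 × 149 × (1−f)/f ≈ 7 × 149 × 3.62141 ≈ 3777.13 mg.

3777 mg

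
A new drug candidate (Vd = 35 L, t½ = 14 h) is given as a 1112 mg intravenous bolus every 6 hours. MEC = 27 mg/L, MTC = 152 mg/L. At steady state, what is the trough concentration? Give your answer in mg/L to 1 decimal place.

91.9 mg/L

k = ln2/t½ = ln2/14 ≈ 0.049511 h⁻¹; fraction remaining f = e^(−kτ) = e^(−0.049511×6) ≈ 0.7430.
At steady state, accumulation factor R = 1/(1 − e^(−kτ)) ≈ 3.8911.
Single-dose peak C₀ = D/Vd = 1112/35 ≈ 31.771 mg/L.
Cmax,ss = C₀/(1 − f) ≈ 31.771/0.2570 ≈ 123.623 mg/L.
One interval later, Cmin,ss = Cmax,ss·e^(−kτ) ≈ 123.623 × 0.7430 ≈ 91.852 mg/L.
Trough 91.9 mg/L vs MEC 27 mg/L: adequate.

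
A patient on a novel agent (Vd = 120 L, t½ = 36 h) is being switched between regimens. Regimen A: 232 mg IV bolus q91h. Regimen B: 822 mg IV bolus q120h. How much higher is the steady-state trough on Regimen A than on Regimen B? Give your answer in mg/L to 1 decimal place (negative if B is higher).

Regimen A: f = (1/2)^(91/36) ≈ 0.1734; Cmin,ss = (232/120)·f/(1−f) ≈ 0.406 mg/L.
Regimen B: f = (1/2)^(120/36) ≈ 0.0992; Cmin,ss = (822/120)·f/(1−f) ≈ 0.754 mg/L.
Difference ≈ 0.406 − 0.754 ≈ -0.348 mg/L.

-0.3 mg/L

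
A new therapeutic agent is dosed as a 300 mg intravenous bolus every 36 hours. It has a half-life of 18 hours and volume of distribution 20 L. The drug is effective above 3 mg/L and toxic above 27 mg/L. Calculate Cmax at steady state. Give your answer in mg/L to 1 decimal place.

The dosing interval is 2 half-lives, so f = 2^(−2) = 0.25.
Accumulation ratio R = 1/(1 − f) = 1/0.75 = 4/3.
Single-dose peak C₀ = D/Vd = 300/20 = 15 mg/L.
Steady-state peak Cmax,ss = C₀·R = 15 × 4/3 ≈ 20.000 mg/L.
Peak 20.0 mg/L vs MTC 27 mg/L: below toxic threshold.

20.0 mg/L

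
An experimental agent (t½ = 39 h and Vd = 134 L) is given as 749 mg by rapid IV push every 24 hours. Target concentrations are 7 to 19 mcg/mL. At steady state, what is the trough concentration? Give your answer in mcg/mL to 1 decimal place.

10.5 mcg/mL

k = ln2/t½ = ln2/39 ≈ 0.017773 h⁻¹; fraction remaining f = e^(−kτ) = e^(−0.017773×24) ≈ 0.6528.
At steady state, accumulation factor R = 1/(1 − e^(−kτ)) ≈ 2.8802.
Single-dose peak C₀ = D/Vd = 749/134 ≈ 5.590 mcg/mL.
Cmax,ss = C₀/(1 − f) ≈ 5.590/0.3472 ≈ 16.100 mcg/mL.
Steady-state trough Cmin,ss = Cmax,ss·f ≈ 16.100 × 0.6528 ≈ 10.510 mcg/mL.
Trough 10.5 mcg/mL vs MEC 7 mcg/mL: adequate.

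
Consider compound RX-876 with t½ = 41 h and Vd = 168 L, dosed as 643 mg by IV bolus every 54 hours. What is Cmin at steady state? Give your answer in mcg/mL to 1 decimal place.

τ/t½ = 54/41 ≈ 1.3171, so fraction remaining f = (1/2)^(54/41) ≈ 0.4013.
Each bolus raises the concentration by D/Vd = 643/168 ≈ 3.827 mcg/mL.
Steady-state trough Cmin,ss = C₀·f/(1−f) ≈ 3.827 × 0.4013/0.5987 ≈ 2.565 mcg/mL.

2.6 mcg/mL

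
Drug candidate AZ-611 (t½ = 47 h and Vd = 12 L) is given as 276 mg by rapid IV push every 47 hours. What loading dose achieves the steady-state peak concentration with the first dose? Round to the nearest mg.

f = (1/2)^(47/47) ≈ 0.500000; accumulation ratio R = 1/(1−f) ≈ 2.00000.
Loading dose to hit Cmax,ss on first dose: D_load = D_maint·R ≈ 276 × 2.00000 ≈ 552.00 mg.

552 mg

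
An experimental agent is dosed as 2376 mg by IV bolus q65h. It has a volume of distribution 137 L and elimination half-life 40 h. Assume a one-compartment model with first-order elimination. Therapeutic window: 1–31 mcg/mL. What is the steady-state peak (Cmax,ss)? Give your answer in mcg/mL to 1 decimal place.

Over one 65-h interval, 65/40 ≈ 1.625 half-lives elapse, leaving f ≈ 0.3242 of each dose.
At steady state, accumulation factor R = 1/(1 − e^(−kτ)) ≈ 1.4797.
Single-dose peak C₀ = D/Vd = 2376/137 ≈ 17.343 mcg/mL.
Cmax,ss = C₀/(1 − f) ≈ 17.343/0.6758 ≈ 25.663 mcg/mL.
Peak 25.7 mcg/mL vs MTC 31 mcg/mL: below toxic threshold.

25.7 mcg/mL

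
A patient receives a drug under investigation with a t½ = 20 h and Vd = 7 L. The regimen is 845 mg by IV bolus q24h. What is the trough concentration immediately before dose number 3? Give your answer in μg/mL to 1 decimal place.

75.4 μg/mL

f = (1/2)^(τ/t½) = (1/2)^(24/20) ≈ 0.4353.
C₀ = D/Vd = 845/7 ≈ 120.714 μg/mL.
Before the 3rd dose, 2 doses have been given. Superposition: Cmin = C₀·(f + f²).
≈ 120.714 × (0.4353 + 0.1895) ≈ 120.714 × 0.6248 ≈ 75.422 μg/mL.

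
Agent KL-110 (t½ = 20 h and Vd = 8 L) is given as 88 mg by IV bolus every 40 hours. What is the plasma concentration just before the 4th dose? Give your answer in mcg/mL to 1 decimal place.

3.6 mcg/mL

f = (1/2)^(τ/t½) = (1/2)^(40/20) ≈ 0.2500.
C₀ = D/Vd = 88/8 ≈ 11.000 mcg/mL.
Before the 4th dose, 3 doses have been given. Superposition: Cmin = C₀·(f + f² + … + f^3).
≈ 11.000 × (0.2500 + 0.0625 + 0.0156) ≈ 11.000 × 0.3281 ≈ 3.609 mcg/mL.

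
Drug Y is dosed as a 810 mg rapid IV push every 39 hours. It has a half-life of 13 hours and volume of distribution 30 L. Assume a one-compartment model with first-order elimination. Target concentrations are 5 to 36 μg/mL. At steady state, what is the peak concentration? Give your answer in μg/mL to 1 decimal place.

30.9 μg/mL

The dosing interval is 3 half-lives, so f = 2^(−3) = 0.125.
Accumulation ratio R = 1/(1 − f) = 1/0.875 = 8/7.
Single-dose peak C₀ = D/Vd = 810/30 = 27 μg/mL.
Steady-state peak Cmax,ss = C₀·R = 27 × 8/7 ≈ 30.857 μg/mL.
Peak 30.9 μg/mL vs MTC 36 μg/mL: below toxic threshold.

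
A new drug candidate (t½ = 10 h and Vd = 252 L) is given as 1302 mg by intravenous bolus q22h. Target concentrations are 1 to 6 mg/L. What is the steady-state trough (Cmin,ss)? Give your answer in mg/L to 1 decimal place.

Over one 22-h interval, 22/10 ≈ 2.2 half-lives elapse, leaving f ≈ 0.2176 of each dose.
Single-dose peak C₀ = D/Vd = 1302/252 ≈ 5.167 mg/L.
Steady-state trough Cmin,ss = C₀·f/(1−f) ≈ 5.167 × 0.2176/0.7824 ≈ 1.437 mg/L.
Trough 1.4 mg/L vs MEC 1 mg/L: adequate.

1.4 mg/L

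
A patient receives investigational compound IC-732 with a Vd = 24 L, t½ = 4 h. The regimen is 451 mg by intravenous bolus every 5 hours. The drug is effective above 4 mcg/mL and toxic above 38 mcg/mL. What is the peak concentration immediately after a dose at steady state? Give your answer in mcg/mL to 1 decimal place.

τ/t½ = 5/4 ≈ 1.25, so fraction remaining f = (1/2)^(5/4) ≈ 0.4204.
At steady state, accumulation factor R = 1/(1 − e^(−kτ)) ≈ 1.7253.
Single-dose peak C₀ = D/Vd = 451/24 ≈ 18.792 mcg/mL.
Steady-state peak Cmax,ss = C₀·R ≈ 18.792 × 1.7253 ≈ 32.422 mcg/mL.
Peak 32.4 mcg/mL vs MTC 38 mcg/mL: below toxic threshold.

32.4 mcg/mL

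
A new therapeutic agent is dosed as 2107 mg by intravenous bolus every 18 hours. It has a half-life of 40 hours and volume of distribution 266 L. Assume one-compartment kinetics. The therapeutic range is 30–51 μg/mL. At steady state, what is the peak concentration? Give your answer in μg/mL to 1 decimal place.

Over one 18-h interval, 18/40 ≈ 0.45 half-lives elapse, leaving f ≈ 0.7320 of each dose.
Accumulation ratio R = 1/(1 − f) ≈ 1/0.2680 ≈ 3.7313.
Each bolus raises the concentration by D/Vd = 2107/266 ≈ 7.921 μg/mL.
Steady-state peak Cmax,ss = C₀·R ≈ 7.921 × 3.7313 ≈ 29.556 μg/mL.
Peak 29.6 μg/mL vs MTC 51 μg/mL: below toxic threshold.

29.6 μg/mL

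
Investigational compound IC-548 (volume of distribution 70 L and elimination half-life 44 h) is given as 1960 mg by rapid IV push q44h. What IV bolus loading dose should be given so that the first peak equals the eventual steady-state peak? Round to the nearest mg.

f = (1/2)^(44/44) ≈ 0.500000; accumulation ratio R = 1/(1−f) ≈ 2.00000.
Loading dose to hit Cmax,ss on first dose: D_load = D_maint·R ≈ 1960 × 2.00000 ≈ 3920.00 mg.

3920 mg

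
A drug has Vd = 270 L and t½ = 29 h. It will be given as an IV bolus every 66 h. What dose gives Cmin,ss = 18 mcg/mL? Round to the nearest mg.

18676 mg

τ/t½ = 66/29 ≈ 2.2759, so f = (1/2)^(66/29) ≈ 0.206489.
Cmin,ss = (D/Vd)·f/(1−f), so D = Cmin,ss·Vd·(1−f)/f.
D = 18 × 270 × (1−f)/f ≈ 18 × 270 × 3.84287 ≈ 18676.35 mg.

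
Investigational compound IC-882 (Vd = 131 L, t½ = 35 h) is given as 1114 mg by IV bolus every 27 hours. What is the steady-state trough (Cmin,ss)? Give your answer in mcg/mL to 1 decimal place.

12.0 mcg/mL

Over one 27-h interval, 27/35 ≈ 0.77143 half-lives elapse, leaving f ≈ 0.5858 of each dose.
Accumulation ratio R = 1/(1 − f) ≈ 1/0.4142 ≈ 2.4143.
Each bolus raises the concentration by D/Vd = 1114/131 ≈ 8.504 mcg/mL.
Steady-state peak Cmax,ss = C₀·R ≈ 8.504 × 2.4143 ≈ 20.531 mcg/mL.
Steady-state trough Cmin,ss = Cmax,ss·f ≈ 20.531 × 0.5858 ≈ 12.027 mcg/mL.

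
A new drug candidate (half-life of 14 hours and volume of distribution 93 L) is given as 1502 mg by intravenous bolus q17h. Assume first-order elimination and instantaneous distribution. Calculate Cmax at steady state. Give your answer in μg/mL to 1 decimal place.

28.4 μg/mL

τ/t½ = 17/14 ≈ 1.2143, so fraction remaining f = (1/2)^(17/14) ≈ 0.4310.
Accumulation ratio R = 1/(1 − f) ≈ 1/0.5690 ≈ 1.7575.
Single-dose peak C₀ = D/Vd = 1502/93 ≈ 16.151 μg/mL.
Steady-state peak Cmax,ss = C₀·R ≈ 16.151 × 1.7575 ≈ 28.385 μg/mL.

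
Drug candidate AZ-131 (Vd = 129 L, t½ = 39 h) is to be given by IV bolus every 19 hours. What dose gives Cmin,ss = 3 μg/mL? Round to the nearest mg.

τ/t½ = 19/39 ≈ 0.48718, so f = (1/2)^(19/39) ≈ 0.713418.
Cmin,ss = (D/Vd)·f/(1−f), so D = Cmin,ss·Vd·(1−f)/f.
D = 3 × 129 × (1−f)/f ≈ 3 × 129 × 0.40170 ≈ 155.46 mg.

155 mg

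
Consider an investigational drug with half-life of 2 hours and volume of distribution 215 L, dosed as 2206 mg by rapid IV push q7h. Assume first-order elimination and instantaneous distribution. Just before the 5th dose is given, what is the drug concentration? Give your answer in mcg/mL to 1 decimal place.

f = (1/2)^(τ/t½) = (1/2)^(7/2) ≈ 0.0884.
C₀ = D/Vd = 2206/215 ≈ 10.260 mcg/mL.
Before the 5th dose, 4 doses have been given. Superposition: Cmin = C₀·(f + f² + … + f^4).
≈ 10.260 × (0.0884 + 0.0078 + 0.0007 + 0.0001) ≈ 10.260 × 0.0970 ≈ 0.995 mcg/mL.

1.0 mcg/mL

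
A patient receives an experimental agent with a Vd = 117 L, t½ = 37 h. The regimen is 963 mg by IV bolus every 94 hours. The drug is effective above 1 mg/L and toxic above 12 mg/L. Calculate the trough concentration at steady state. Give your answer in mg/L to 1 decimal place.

k = ln2/t½ = ln2/37 ≈ 0.018734 h⁻¹; fraction remaining f = e^(−kτ) = e^(−0.018734×94) ≈ 0.1719.
Accumulation ratio R = 1/(1 − f) ≈ 1/0.8281 ≈ 1.2076.
Each bolus raises the concentration by D/Vd = 963/117 ≈ 8.231 mg/L.
Cmax,ss = C₀/(1 − f) ≈ 8.231/0.8281 ≈ 9.940 mg/L.
Steady-state trough Cmin,ss = Cmax,ss·f ≈ 9.940 × 0.1719 ≈ 1.709 mg/L.
Trough 1.7 mg/L vs MEC 1 mg/L: adequate.

1.7 mg/L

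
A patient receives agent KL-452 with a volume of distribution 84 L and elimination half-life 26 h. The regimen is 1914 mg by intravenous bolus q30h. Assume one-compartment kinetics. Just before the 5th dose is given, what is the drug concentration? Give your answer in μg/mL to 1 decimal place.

f = (1/2)^(τ/t½) = (1/2)^(30/26) ≈ 0.4494.
C₀ = D/Vd = 1914/84 ≈ 22.786 μg/mL.
Before the 5th dose, 4 doses have been given. Superposition: Cmin = C₀·(f + f² + … + f^4).
≈ 22.786 × (0.4494 + 0.2020 + 0.0908 + 0.0408) ≈ 22.786 × 0.7830 ≈ 17.841 μg/mL.

17.8 μg/mL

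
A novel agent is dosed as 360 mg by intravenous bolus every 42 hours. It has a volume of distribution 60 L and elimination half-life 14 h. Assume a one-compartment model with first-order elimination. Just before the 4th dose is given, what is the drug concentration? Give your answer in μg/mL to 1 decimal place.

0.9 μg/mL

f = (1/2)^(τ/t½) = (1/2)^(42/14) ≈ 0.1250.
C₀ = D/Vd = 360/60 ≈ 6.000 μg/mL.
Before the 4th dose, 3 doses have been given. Superposition: Cmin = C₀·(f + f² + … + f^3).
≈ 6.000 × (0.1250 + 0.0156 + 0.0020) ≈ 6.000 × 0.1426 ≈ 0.856 μg/mL.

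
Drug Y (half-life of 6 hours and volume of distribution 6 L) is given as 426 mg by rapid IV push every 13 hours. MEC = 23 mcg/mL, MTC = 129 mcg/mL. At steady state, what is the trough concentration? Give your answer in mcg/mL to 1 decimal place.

20.3 mcg/mL

k = ln2/t½ = ln2/6 ≈ 0.115525 h⁻¹; fraction remaining f = e^(−kτ) = e^(−0.115525×13) ≈ 0.2227.
Each bolus raises the concentration by D/Vd = 426/6 ≈ 71.000 mcg/mL.
Steady-state trough Cmin,ss = C₀·f/(1−f) ≈ 71.000 × 0.2227/0.7773 ≈ 20.342 mcg/mL.
Trough 20.3 mcg/mL vs MEC 23 mcg/mL: subtherapeutic.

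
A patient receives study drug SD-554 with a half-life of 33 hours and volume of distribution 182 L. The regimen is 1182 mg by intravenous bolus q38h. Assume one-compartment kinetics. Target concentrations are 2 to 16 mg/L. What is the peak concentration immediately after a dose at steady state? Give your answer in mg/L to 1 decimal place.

11.8 mg/L

k = ln2/t½ = ln2/33 ≈ 0.021004 h⁻¹; fraction remaining f = e^(−kτ) = e^(−0.021004×38) ≈ 0.4502.
At steady state, accumulation factor R = 1/(1 − e^(−kτ)) ≈ 1.8188.
Each bolus raises the concentration by D/Vd = 1182/182 ≈ 6.495 mg/L.
Steady-state peak Cmax,ss = C₀·R ≈ 6.495 × 1.8188 ≈ 11.813 mg/L.
Peak 11.8 mg/L vs MTC 16 mg/L: below toxic threshold.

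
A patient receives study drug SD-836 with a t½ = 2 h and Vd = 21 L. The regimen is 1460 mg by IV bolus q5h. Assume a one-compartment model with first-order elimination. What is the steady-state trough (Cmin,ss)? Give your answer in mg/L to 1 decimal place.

14.9 mg/L

k = ln2/t½ = ln2/2 ≈ 0.346574 h⁻¹; fraction remaining f = e^(−kτ) = e^(−0.346574×5) ≈ 0.1768.
Accumulation ratio R = 1/(1 − f) ≈ 1/0.8232 ≈ 1.2148.
Single-dose peak C₀ = D/Vd = 1460/21 ≈ 69.524 mg/L.
Cmax,ss = C₀/(1 − f) ≈ 69.524/0.8232 ≈ 84.456 mg/L.
Steady-state trough Cmin,ss = Cmax,ss·f ≈ 84.456 × 0.1768 ≈ 14.932 mg/L.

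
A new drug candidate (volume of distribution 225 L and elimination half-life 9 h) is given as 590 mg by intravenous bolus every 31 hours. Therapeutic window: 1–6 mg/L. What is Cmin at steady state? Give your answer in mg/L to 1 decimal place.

0.3 mg/L

Over one 31-h interval, 31/9 ≈ 3.4444 half-lives elapse, leaving f ≈ 0.0919 of each dose.
Each bolus raises the concentration by D/Vd = 590/225 ≈ 2.622 mg/L.
Steady-state trough Cmin,ss = C₀·f/(1−f) ≈ 2.622 × 0.0919/0.9081 ≈ 0.265 mg/L.
Trough 0.3 mg/L vs MEC 1 mg/L: subtherapeutic.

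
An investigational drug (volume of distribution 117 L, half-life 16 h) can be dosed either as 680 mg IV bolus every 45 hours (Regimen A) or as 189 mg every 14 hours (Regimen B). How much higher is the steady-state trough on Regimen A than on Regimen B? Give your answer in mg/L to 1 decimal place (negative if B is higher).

-1.0 mg/L

Regimen A: f = (1/2)^(45/16) ≈ 0.1423; Cmin,ss = (680/117)·f/(1−f) ≈ 0.964 mg/L.
Regimen B: f = (1/2)^(14/16) ≈ 0.5453; Cmin,ss = (189/117)·f/(1−f) ≈ 1.937 mg/L.
Difference ≈ 0.964 − 1.937 ≈ -0.973 mg/L.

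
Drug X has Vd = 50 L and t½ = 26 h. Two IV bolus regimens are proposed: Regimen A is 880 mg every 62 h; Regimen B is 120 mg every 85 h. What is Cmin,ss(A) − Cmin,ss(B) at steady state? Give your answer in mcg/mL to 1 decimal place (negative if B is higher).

Regimen A: f = (1/2)^(62/26) ≈ 0.1915; Cmin,ss = (880/50)·f/(1−f) ≈ 4.169 mcg/mL.
Regimen B: f = (1/2)^(85/26) ≈ 0.1037; Cmin,ss = (120/50)·f/(1−f) ≈ 0.278 mcg/mL.
Difference ≈ 4.169 − 0.278 ≈ 3.891 mcg/mL.

3.9 mcg/mL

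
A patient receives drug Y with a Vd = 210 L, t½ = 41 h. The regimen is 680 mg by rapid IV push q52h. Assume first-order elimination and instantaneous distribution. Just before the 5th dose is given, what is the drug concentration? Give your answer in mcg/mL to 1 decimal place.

2.2 mcg/mL

f = (1/2)^(τ/t½) = (1/2)^(52/41) ≈ 0.4152.
C₀ = D/Vd = 680/210 ≈ 3.238 mcg/mL.
Before the 5th dose, 4 doses have been given. Superposition: Cmin = C₀·(f + f² + … + f^4).
≈ 3.238 × (0.4152 + 0.1724 + 0.0716 + 0.0297) ≈ 3.238 × 0.6889 ≈ 2.231 mcg/mL.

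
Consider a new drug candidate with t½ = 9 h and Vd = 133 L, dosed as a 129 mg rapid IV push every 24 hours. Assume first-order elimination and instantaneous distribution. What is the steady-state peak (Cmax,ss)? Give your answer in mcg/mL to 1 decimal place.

1.2 mcg/mL

Over one 24-h interval, 24/9 ≈ 2.6667 half-lives elapse, leaving f ≈ 0.1575 of each dose.
Accumulation ratio R = 1/(1 − f) ≈ 1/0.8425 ≈ 1.1869.
Single-dose peak C₀ = D/Vd = 129/133 ≈ 0.970 mcg/mL.
Cmax,ss = C₀/(1 − f) ≈ 0.970/0.8425 ≈ 1.151 mcg/mL.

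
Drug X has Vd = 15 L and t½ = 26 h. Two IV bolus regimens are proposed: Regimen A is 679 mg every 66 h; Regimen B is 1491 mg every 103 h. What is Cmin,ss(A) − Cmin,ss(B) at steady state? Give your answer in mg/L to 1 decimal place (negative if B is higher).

2.6 mg/L

Regimen A: f = (1/2)^(66/26) ≈ 0.1721; Cmin,ss = (679/15)·f/(1−f) ≈ 9.410 mg/L.
Regimen B: f = (1/2)^(103/26) ≈ 0.0642; Cmin,ss = (1491/15)·f/(1−f) ≈ 6.819 mg/L.
Difference ≈ 9.410 − 6.819 ≈ 2.591 mg/L.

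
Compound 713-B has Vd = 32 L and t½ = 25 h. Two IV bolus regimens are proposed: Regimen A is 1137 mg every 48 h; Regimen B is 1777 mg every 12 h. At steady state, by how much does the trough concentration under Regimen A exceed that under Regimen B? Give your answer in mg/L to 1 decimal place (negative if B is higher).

Regimen A: f = (1/2)^(48/25) ≈ 0.2643; Cmin,ss = (1137/32)·f/(1−f) ≈ 12.765 mg/L.
Regimen B: f = (1/2)^(12/25) ≈ 0.7170; Cmin,ss = (1777/32)·f/(1−f) ≈ 140.692 mg/L.
Difference ≈ 12.765 − 140.692 ≈ -127.927 mg/L.

-127.9 mg/L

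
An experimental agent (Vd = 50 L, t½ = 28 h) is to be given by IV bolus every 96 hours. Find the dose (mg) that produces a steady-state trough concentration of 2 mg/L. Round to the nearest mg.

τ/t½ = 96/28 ≈ 3.4286, so f = (1/2)^(96/28) ≈ 0.092875.
Cmin,ss = (D/Vd)·f/(1−f), so D = Cmin,ss·Vd·(1−f)/f.
D = 2 × 50 × (1−f)/f ≈ 2 × 50 × 9.76716 ≈ 976.72 mg.

977 mg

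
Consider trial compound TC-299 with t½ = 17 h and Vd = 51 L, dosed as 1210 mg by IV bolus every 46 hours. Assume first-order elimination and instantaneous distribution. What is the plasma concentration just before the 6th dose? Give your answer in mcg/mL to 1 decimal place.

4.3 mcg/mL

f = (1/2)^(τ/t½) = (1/2)^(46/17) ≈ 0.1533.
C₀ = D/Vd = 1210/51 ≈ 23.725 mcg/mL.
Before the 6th dose, 5 doses have been given. Superposition: Cmin = C₀·(f + f² + … + f^5).
≈ 23.725 × (0.1533 + 0.0235 + 0.0036 + 0.0006 + 0.0001) ≈ 23.725 × 0.1811 ≈ 4.297 mcg/mL.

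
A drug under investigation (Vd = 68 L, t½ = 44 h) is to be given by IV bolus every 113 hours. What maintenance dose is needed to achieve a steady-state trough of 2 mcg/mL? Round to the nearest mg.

671 mg

τ/t½ = 113/44 ≈ 2.5682, so f = (1/2)^(113/44) ≈ 0.168617.
Cmin,ss = (D/Vd)·f/(1−f), so D = Cmin,ss·Vd·(1−f)/f.
D = 2 × 68 × (1−f)/f ≈ 2 × 68 × 4.93060 ≈ 670.56 mg.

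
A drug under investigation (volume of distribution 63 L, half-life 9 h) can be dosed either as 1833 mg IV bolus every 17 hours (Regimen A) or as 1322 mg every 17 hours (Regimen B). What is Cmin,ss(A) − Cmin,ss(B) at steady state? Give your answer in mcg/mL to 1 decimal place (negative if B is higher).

Regimen A: f = (1/2)^(17/9) ≈ 0.2700; Cmin,ss = (1833/63)·f/(1−f) ≈ 10.761 mcg/mL.
Regimen B: f = (1/2)^(17/9) ≈ 0.2700; Cmin,ss = (1322/63)·f/(1−f) ≈ 7.761 mcg/mL.
Difference ≈ 10.761 − 7.761 ≈ 3.000 mcg/mL.

3.0 mcg/mL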